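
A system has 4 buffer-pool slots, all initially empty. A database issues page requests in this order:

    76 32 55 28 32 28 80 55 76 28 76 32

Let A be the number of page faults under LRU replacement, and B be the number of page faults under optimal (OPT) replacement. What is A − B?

1

Under LRU: F F F F . . F . F . . F → 7 faults.
Under OPT: F F F F . . F . . . . F → 6 faults.
A − B = 7 − 6 = 1.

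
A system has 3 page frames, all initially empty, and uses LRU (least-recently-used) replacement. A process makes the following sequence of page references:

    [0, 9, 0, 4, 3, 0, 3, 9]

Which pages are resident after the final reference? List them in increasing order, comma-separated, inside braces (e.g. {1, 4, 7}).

0: fault, frames (0)
9: fault, frames (0 9)
0: hit
4: fault, frames (9 0 4)
3: fault, evict 9, frames (0 4 3)
0: hit
3: hit
9: fault, evict 4, frames (0 3 9)

{0, 3, 9}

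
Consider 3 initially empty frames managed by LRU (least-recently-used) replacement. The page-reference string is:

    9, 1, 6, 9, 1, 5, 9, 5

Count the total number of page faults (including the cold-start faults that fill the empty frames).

4

9 → miss, frames {9}
1 → miss, frames {9,1}
6 → miss, frames {9,1,6}
9 → hit
1 → hit
5 → miss, evict 6, frames {9,1,5}
9 → hit
5 → hit
Page faults: 4.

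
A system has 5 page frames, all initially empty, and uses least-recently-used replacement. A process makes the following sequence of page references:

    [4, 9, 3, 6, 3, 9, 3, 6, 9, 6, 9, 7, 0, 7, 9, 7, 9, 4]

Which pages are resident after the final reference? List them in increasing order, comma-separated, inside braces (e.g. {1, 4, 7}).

4: miss, frames [4]
9: miss, frames [4, 9]
3: miss, frames [4, 9, 3]
6: miss, frames [4, 9, 3, 6]
3: hit
9: hit
3: hit
6: hit
9: hit
6: hit
9: hit
7: miss, frames [4, 3, 6, 9, 7]
0: miss, evict 4, frames [3, 6, 9, 7, 0]
7: hit
9: hit
7: hit
9: hit
4: miss, evict 3, frames [6, 0, 7, 9, 4]

{0, 4, 6, 7, 9}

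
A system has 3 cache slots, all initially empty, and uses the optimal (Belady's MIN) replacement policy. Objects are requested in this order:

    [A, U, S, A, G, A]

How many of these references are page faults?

A → fault, frames (A)
U → fault, frames (A U)
S → fault, frames (A U S)
A → hit
G → fault, evict S, frames (A U G)
A → hit
Page faults: 4.

4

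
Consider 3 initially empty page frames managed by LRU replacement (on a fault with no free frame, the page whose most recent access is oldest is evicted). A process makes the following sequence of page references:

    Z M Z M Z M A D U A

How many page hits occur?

5

Z -> miss, frames {Z}
M -> miss, frames {Z,M}
Z -> hit
M -> hit
Z -> hit
M -> hit
A -> miss, frames {Z,M,A}
D -> miss, evict Z, frames {M,A,D}
U -> miss, evict M, frames {A,D,U}
A -> hit
Hits: 5.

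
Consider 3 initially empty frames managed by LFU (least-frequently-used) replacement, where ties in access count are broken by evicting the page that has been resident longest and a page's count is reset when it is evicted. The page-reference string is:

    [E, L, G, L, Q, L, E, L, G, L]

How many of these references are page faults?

E → miss, frames {E}
L → miss, frames {E,L}
G → miss, frames {E,L,G}
L → hit
Q → miss, evict E, frames {L,G,Q}
L → hit
E → miss, evict G, frames {L,Q,E}
L → hit
G → miss, evict Q, frames {L,E,G}
L → hit
Page faults: 6.

6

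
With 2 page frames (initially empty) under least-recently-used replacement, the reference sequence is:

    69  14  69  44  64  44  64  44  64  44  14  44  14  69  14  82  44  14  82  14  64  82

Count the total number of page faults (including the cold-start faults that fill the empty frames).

12

69 → fault, frames {69}
14 → fault, frames {69,14}
69 → hit
44 → fault, evict 14, frames {69,44}
64 → fault, evict 69, frames {44,64}
44 → hit
64 → hit
44 → hit
64 → hit
44 → hit
14 → fault, evict 64, frames {44,14}
44 → hit
14 → hit
69 → fault, evict 44, frames {14,69}
14 → hit
82 → fault, evict 69, frames {14,82}
44 → fault, evict 14, frames {82,44}
14 → fault, evict 82, frames {44,14}
82 → fault, evict 44, frames {14,82}
14 → hit
64 → fault, evict 82, frames {14,64}
82 → fault, evict 14, frames {64,82}
Page faults: 12.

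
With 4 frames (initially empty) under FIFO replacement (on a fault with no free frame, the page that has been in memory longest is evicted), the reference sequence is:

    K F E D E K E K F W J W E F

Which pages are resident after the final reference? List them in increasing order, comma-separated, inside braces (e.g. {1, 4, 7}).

K -> miss, frames (K)
F -> miss, frames (K F)
E -> miss, frames (K F E)
D -> miss, frames (K F E D)
E -> hit
K -> hit
E -> hit
K -> hit
F -> hit
W -> miss, evict K, frames (F E D W)
J -> miss, evict F, frames (E D W J)
W -> hit
E -> hit
F -> miss, evict E, frames (D W J F)

{D, F, J, W}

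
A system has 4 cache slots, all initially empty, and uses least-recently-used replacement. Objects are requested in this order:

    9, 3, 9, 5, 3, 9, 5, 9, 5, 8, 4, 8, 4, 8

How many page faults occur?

9 -> fault, frames {9}
3 -> fault, frames {9,3}
9 -> hit
5 -> fault, frames {3,9,5}
3 -> hit
9 -> hit
5 -> hit
9 -> hit
5 -> hit
8 -> fault, frames {3,9,5,8}
4 -> fault, evict 3, frames {9,5,8,4}
8 -> hit
4 -> hit
8 -> hit
Page faults: 5.

5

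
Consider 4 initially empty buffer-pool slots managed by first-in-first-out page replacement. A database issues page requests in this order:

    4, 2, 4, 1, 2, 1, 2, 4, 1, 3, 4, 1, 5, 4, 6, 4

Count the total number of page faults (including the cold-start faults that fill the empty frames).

4 -> miss, frames {4}
2 -> miss, frames {4,2}
4 -> hit
1 -> miss, frames {4,2,1}
2 -> hit
1 -> hit
2 -> hit
4 -> hit
1 -> hit
3 -> miss, frames {4,2,1,3}
4 -> hit
1 -> hit
5 -> miss, evict 4, frames {2,1,3,5}
4 -> miss, evict 2, frames {1,3,5,4}
6 -> miss, evict 1, frames {3,5,4,6}
4 -> hit
Page faults: 7.

7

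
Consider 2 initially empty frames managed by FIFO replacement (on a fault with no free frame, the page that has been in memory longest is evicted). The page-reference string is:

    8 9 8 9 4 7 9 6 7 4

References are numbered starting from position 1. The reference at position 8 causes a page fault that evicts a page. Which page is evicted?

pos 1: 8 → fault, frames [8]
pos 2: 9 → fault, frames [8, 9]
pos 3: 8 → hit
pos 4: 9 → hit
pos 5: 4 → fault, evict 8, frames [9, 4]
pos 6: 7 → fault, evict 9, frames [4, 7]
pos 7: 9 → fault, evict 4, frames [7, 9]
pos 8: 6 → fault, evict 7, frames [9, 6]
At position 8, page 7 is evicted.

7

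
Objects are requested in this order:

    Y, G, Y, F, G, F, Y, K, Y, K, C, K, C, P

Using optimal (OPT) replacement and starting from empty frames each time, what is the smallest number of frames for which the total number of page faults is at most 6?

f=1: 14 faults
f=2: 7 faults
f=3: 6 faults
f=4: 6 faults
f=5: 6 faults
f=6: 6 faults
Smallest f with faults ≤ 6 is 3.

3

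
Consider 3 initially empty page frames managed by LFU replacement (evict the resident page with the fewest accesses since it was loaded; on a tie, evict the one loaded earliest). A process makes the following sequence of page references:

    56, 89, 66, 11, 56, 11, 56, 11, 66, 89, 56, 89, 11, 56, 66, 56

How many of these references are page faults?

56 -> miss, frames [56]
89 -> miss, frames [56, 89]
66 -> miss, frames [56, 89, 66]
11 -> miss, evict 56, frames [89, 66, 11]
56 -> miss, evict 89, frames [66, 11, 56]
11 -> hit
56 -> hit
11 -> hit
66 -> hit
89 -> miss, evict 66, frames [11, 56, 89]
56 -> hit
89 -> hit
11 -> hit
56 -> hit
66 -> miss, evict 89, frames [11, 56, 66]
56 -> hit
Page faults: 7.

7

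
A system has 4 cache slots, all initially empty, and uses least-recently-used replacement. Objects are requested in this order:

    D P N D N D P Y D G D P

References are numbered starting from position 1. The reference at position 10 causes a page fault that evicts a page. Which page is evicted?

pos 1: D -> miss, frames (D)
pos 2: P -> miss, frames (D P)
pos 3: N -> miss, frames (D P N)
pos 4: D -> hit
pos 5: N -> hit
pos 6: D -> hit
pos 7: P -> hit
pos 8: Y -> miss, frames (N D P Y)
pos 9: D -> hit
pos 10: G -> miss, evict N, frames (P Y D G)
At position 10, page N is evicted.

N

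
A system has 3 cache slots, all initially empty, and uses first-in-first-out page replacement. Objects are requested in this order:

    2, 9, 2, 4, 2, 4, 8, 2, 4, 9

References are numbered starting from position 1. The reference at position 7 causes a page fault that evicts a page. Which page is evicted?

pos 1: 2 -> fault, frames [2]
pos 2: 9 -> fault, frames [2, 9]
pos 3: 2 -> hit
pos 4: 4 -> fault, frames [2, 9, 4]
pos 5: 2 -> hit
pos 6: 4 -> hit
pos 7: 8 -> fault, evict 2, frames [9, 4, 8]
At position 7, page 2 is evicted.

2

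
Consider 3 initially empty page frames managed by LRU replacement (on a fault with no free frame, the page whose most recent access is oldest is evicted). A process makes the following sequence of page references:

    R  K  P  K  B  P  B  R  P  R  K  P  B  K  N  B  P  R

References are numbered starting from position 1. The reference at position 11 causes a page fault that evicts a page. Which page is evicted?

pos 1: R → fault, frames {R}
pos 2: K → fault, frames {R,K}
pos 3: P → fault, frames {R,K,P}
pos 4: K → hit
pos 5: B → fault, evict R, frames {P,K,B}
pos 6: P → hit
pos 7: B → hit
pos 8: R → fault, evict K, frames {P,B,R}
pos 9: P → hit
pos 10: R → hit
pos 11: K → fault, evict B, frames {P,R,K}
At position 11, page B is evicted.

B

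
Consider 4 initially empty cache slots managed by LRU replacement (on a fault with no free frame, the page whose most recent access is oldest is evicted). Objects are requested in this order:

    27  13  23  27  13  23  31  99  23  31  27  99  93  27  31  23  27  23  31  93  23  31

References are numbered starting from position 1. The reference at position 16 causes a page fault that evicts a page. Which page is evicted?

pos 1: 27 -> miss, frames [27]
pos 2: 13 -> miss, frames [27, 13]
pos 3: 23 -> miss, frames [27, 13, 23]
pos 4: 27 -> hit
pos 5: 13 -> hit
pos 6: 23 -> hit
pos 7: 31 -> miss, frames [27, 13, 23, 31]
pos 8: 99 -> miss, evict 27, frames [13, 23, 31, 99]
pos 9: 23 -> hit
pos 10: 31 -> hit
pos 11: 27 -> miss, evict 13, frames [99, 23, 31, 27]
pos 12: 99 -> hit
pos 13: 93 -> miss, evict 23, frames [31, 27, 99, 93]
pos 14: 27 -> hit
pos 15: 31 -> hit
pos 16: 23 -> miss, evict 99, frames [93, 27, 31, 23]
At position 16, page 99 is evicted.

99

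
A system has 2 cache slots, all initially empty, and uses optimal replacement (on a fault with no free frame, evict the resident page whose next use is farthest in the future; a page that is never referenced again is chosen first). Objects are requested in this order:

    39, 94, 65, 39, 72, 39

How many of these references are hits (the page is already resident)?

39: miss, frames {39}
94: miss, frames {39,94}
65: miss, evict 94, frames {39,65}
39: hit
72: miss, evict 65, frames {39,72}
39: hit
Hits: 2.

2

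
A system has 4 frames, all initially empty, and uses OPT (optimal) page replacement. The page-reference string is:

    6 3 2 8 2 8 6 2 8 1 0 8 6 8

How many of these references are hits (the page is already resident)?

8

6: miss, frames (6)
3: miss, frames (6 3)
2: miss, frames (6 3 2)
8: miss, frames (6 3 2 8)
2: hit
8: hit
6: hit
2: hit
8: hit
1: miss, evict 2, frames (6 3 8 1)
0: miss, evict 1, frames (6 3 8 0)
8: hit
6: hit
8: hit
Hits: 8.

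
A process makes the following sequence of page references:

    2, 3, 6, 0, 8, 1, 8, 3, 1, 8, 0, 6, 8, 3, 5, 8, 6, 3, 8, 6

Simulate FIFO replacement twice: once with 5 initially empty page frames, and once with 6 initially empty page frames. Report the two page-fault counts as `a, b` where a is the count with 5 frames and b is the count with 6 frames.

9, 7

5 frames: F F F F F F . . . . . . . . F . . F . F → 9 faults.
6 frames: F F F F F F . . . . . . . . F . . . . . → 7 faults.
7 < 9: adding a frame reduced faults, as is typical.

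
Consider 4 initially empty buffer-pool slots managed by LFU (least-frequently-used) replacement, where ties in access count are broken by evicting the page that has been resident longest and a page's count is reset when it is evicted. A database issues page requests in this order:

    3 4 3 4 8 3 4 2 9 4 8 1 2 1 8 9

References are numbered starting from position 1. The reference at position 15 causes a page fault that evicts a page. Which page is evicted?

pos 1: 3 → fault, frames (3)
pos 2: 4 → fault, frames (3 4)
pos 3: 3 → hit
pos 4: 4 → hit
pos 5: 8 → fault, frames (3 4 8)
pos 6: 3 → hit
pos 7: 4 → hit
pos 8: 2 → fault, frames (3 4 8 2)
pos 9: 9 → fault, evict 8, frames (3 4 2 9)
pos 10: 4 → hit
pos 11: 8 → fault, evict 2, frames (3 4 9 8)
pos 12: 1 → fault, evict 9, frames (3 4 8 1)
pos 13: 2 → fault, evict 8, frames (3 4 1 2)
pos 14: 1 → hit
pos 15: 8 → fault, evict 2, frames (3 4 1 8)
At position 15, page 2 is evicted.

2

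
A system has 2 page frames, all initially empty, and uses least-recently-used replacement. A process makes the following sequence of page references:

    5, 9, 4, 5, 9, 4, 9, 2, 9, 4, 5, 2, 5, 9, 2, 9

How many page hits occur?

5 → miss, frames (5)
9 → miss, frames (5 9)
4 → miss, evict 5, frames (9 4)
5 → miss, evict 9, frames (4 5)
9 → miss, evict 4, frames (5 9)
4 → miss, evict 5, frames (9 4)
9 → hit
2 → miss, evict 4, frames (9 2)
9 → hit
4 → miss, evict 2, frames (9 4)
5 → miss, evict 9, frames (4 5)
2 → miss, evict 4, frames (5 2)
5 → hit
9 → miss, evict 2, frames (5 9)
2 → miss, evict 5, frames (9 2)
9 → hit
Hits: 4.

4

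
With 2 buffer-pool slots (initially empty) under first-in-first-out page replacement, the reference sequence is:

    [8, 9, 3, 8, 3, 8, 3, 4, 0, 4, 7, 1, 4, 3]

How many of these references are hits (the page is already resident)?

4

8 -> miss, frames [8]
9 -> miss, frames [8, 9]
3 -> miss, evict 8, frames [9, 3]
8 -> miss, evict 9, frames [3, 8]
3 -> hit
8 -> hit
3 -> hit
4 -> miss, evict 3, frames [8, 4]
0 -> miss, evict 8, frames [4, 0]
4 -> hit
7 -> miss, evict 4, frames [0, 7]
1 -> miss, evict 0, frames [7, 1]
4 -> miss, evict 7, frames [1, 4]
3 -> miss, evict 1, frames [4, 3]
Hits: 4.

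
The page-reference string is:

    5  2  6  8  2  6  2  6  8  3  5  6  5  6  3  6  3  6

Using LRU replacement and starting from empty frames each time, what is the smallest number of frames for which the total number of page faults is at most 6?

f=1: 18 faults
f=2: 11 faults
f=3: 7 faults
f=4: 6 faults
f=5: 5 faults
Smallest f with faults ≤ 6 is 4.

4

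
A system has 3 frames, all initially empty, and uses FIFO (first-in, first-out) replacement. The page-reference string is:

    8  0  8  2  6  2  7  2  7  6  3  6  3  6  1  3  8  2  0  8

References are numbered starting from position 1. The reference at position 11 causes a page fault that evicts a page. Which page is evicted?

pos 1: 8 -> fault, frames {8}
pos 2: 0 -> fault, frames {8,0}
pos 3: 8 -> hit
pos 4: 2 -> fault, frames {8,0,2}
pos 5: 6 -> fault, evict 8, frames {0,2,6}
pos 6: 2 -> hit
pos 7: 7 -> fault, evict 0, frames {2,6,7}
pos 8: 2 -> hit
pos 9: 7 -> hit
pos 10: 6 -> hit
pos 11: 3 -> fault, evict 2, frames {6,7,3}
At position 11, page 2 is evicted.

2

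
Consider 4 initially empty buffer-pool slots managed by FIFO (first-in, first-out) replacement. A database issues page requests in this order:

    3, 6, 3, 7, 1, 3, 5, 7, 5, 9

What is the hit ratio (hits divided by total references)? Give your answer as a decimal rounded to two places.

0.40

3 → fault, frames (3)
6 → fault, frames (3 6)
3 → hit
7 → fault, frames (3 6 7)
1 → fault, frames (3 6 7 1)
3 → hit
5 → fault, evict 3, frames (6 7 1 5)
7 → hit
5 → hit
9 → fault, evict 6, frames (7 1 5 9)
Hits: 4 of 10 references → 4/10 = 0.4000.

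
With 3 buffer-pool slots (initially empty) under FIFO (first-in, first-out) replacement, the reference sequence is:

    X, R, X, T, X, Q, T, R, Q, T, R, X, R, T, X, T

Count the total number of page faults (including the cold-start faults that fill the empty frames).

X: miss, frames (X)
R: miss, frames (X R)
X: hit
T: miss, frames (X R T)
X: hit
Q: miss, evict X, frames (R T Q)
T: hit
R: hit
Q: hit
T: hit
R: hit
X: miss, evict R, frames (T Q X)
R: miss, evict T, frames (Q X R)
T: miss, evict Q, frames (X R T)
X: hit
T: hit
Page faults: 7.

7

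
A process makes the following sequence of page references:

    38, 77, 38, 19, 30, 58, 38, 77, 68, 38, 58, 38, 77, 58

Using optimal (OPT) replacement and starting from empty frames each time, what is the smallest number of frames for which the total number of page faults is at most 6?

f=1: 14 faults
f=2: 9 faults
f=3: 7 faults
f=4: 6 faults
f=5: 6 faults
f=6: 6 faults
Smallest f with faults ≤ 6 is 4.

4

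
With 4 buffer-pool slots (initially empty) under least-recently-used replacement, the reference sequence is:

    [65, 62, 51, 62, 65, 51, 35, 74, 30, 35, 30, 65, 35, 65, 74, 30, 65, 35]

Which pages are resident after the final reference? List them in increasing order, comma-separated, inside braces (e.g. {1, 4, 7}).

65: miss, frames [65]
62: miss, frames [65, 62]
51: miss, frames [65, 62, 51]
62: hit
65: hit
51: hit
35: miss, frames [62, 65, 51, 35]
74: miss, evict 62, frames [65, 51, 35, 74]
30: miss, evict 65, frames [51, 35, 74, 30]
35: hit
30: hit
65: miss, evict 51, frames [74, 35, 30, 65]
35: hit
65: hit
74: hit
30: hit
65: hit
35: hit

{30, 35, 65, 74}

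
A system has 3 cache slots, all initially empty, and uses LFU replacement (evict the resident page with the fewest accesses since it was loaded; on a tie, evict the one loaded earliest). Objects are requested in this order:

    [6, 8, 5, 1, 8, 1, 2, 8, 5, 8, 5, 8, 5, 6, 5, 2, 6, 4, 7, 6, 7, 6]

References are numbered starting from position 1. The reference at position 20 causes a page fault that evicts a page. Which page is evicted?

7

pos 1: 6 → fault, frames [6]
pos 2: 8 → fault, frames [6, 8]
pos 3: 5 → fault, frames [6, 8, 5]
pos 4: 1 → fault, evict 6, frames [8, 5, 1]
pos 5: 8 → hit
pos 6: 1 → hit
pos 7: 2 → fault, evict 5, frames [8, 1, 2]
pos 8: 8 → hit
pos 9: 5 → fault, evict 2, frames [8, 1, 5]
pos 10: 8 → hit
pos 11: 5 → hit
pos 12: 8 → hit
pos 13: 5 → hit
pos 14: 6 → fault, evict 1, frames [8, 5, 6]
pos 15: 5 → hit
pos 16: 2 → fault, evict 6, frames [8, 5, 2]
pos 17: 6 → fault, evict 2, frames [8, 5, 6]
pos 18: 4 → fault, evict 6, frames [8, 5, 4]
pos 19: 7 → fault, evict 4, frames [8, 5, 7]
pos 20: 6 → fault, evict 7, frames [8, 5, 6]
At position 20, page 7 is evicted.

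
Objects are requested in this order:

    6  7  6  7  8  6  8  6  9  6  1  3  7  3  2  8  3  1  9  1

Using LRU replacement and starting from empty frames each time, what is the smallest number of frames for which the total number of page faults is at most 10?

f=1: 20 faults
f=2: 13 faults
f=3: 11 faults
f=4: 11 faults
f=5: 10 faults
f=6: 9 faults
f=7: 7 faults
Smallest f with faults ≤ 10 is 5.

5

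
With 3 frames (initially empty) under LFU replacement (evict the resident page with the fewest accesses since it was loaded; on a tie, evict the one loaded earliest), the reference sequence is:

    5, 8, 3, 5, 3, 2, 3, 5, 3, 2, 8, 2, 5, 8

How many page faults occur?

5 → miss, frames [5]
8 → miss, frames [5, 8]
3 → miss, frames [5, 8, 3]
5 → hit
3 → hit
2 → miss, evict 8, frames [5, 3, 2]
3 → hit
5 → hit
3 → hit
2 → hit
8 → miss, evict 2, frames [5, 3, 8]
2 → miss, evict 8, frames [5, 3, 2]
5 → hit
8 → miss, evict 2, frames [5, 3, 8]
Page faults: 7.

7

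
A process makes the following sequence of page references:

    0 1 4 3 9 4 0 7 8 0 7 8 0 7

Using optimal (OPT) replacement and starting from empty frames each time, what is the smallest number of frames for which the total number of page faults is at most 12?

2

f=1: 14 faults
f=2: 10 faults
f=3: 7 faults
f=4: 7 faults
f=5: 7 faults
f=6: 7 faults
f=7: 7 faults
Smallest f with faults ≤ 12 is 2.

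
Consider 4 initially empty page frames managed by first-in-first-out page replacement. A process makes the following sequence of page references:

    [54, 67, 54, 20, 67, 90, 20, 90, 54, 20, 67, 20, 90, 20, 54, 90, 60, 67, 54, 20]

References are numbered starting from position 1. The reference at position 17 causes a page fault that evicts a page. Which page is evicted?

pos 1: 54: miss, frames (54)
pos 2: 67: miss, frames (54 67)
pos 3: 54: hit
pos 4: 20: miss, frames (54 67 20)
pos 5: 67: hit
pos 6: 90: miss, frames (54 67 20 90)
pos 7: 20: hit
pos 8: 90: hit
pos 9: 54: hit
pos 10: 20: hit
pos 11: 67: hit
pos 12: 20: hit
pos 13: 90: hit
pos 14: 20: hit
pos 15: 54: hit
pos 16: 90: hit
pos 17: 60: miss, evict 54, frames (67 20 90 60)
At position 17, page 54 is evicted.

54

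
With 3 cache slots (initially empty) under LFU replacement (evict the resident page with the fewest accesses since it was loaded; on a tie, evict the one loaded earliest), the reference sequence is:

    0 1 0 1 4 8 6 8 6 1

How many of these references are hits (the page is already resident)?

0: miss, frames [0]
1: miss, frames [0, 1]
0: hit
1: hit
4: miss, frames [0, 1, 4]
8: miss, evict 4, frames [0, 1, 8]
6: miss, evict 8, frames [0, 1, 6]
8: miss, evict 6, frames [0, 1, 8]
6: miss, evict 8, frames [0, 1, 6]
1: hit
Hits: 3.

3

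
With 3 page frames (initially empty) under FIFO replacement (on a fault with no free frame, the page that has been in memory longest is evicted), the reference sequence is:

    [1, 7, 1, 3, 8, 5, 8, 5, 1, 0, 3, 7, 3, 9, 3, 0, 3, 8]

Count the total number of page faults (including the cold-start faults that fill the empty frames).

1: fault, frames (1)
7: fault, frames (1 7)
1: hit
3: fault, frames (1 7 3)
8: fault, evict 1, frames (7 3 8)
5: fault, evict 7, frames (3 8 5)
8: hit
5: hit
1: fault, evict 3, frames (8 5 1)
0: fault, evict 8, frames (5 1 0)
3: fault, evict 5, frames (1 0 3)
7: fault, evict 1, frames (0 3 7)
3: hit
9: fault, evict 0, frames (3 7 9)
3: hit
0: fault, evict 3, frames (7 9 0)
3: fault, evict 7, frames (9 0 3)
8: fault, evict 9, frames (0 3 8)
Page faults: 13.

13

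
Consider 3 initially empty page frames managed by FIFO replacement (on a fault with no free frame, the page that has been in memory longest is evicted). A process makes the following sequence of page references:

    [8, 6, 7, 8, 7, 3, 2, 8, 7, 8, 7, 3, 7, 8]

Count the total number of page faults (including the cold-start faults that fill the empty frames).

8: fault, frames {8}
6: fault, frames {8,6}
7: fault, frames {8,6,7}
8: hit
7: hit
3: fault, evict 8, frames {6,7,3}
2: fault, evict 6, frames {7,3,2}
8: fault, evict 7, frames {3,2,8}
7: fault, evict 3, frames {2,8,7}
8: hit
7: hit
3: fault, evict 2, frames {8,7,3}
7: hit
8: hit
Page faults: 8.

8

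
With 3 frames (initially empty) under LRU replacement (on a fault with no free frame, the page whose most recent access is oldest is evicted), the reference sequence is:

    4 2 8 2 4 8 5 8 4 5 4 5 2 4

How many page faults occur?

5

4: miss, frames [4]
2: miss, frames [4, 2]
8: miss, frames [4, 2, 8]
2: hit
4: hit
8: hit
5: miss, evict 2, frames [4, 8, 5]
8: hit
4: hit
5: hit
4: hit
5: hit
2: miss, evict 8, frames [4, 5, 2]
4: hit
Page faults: 5.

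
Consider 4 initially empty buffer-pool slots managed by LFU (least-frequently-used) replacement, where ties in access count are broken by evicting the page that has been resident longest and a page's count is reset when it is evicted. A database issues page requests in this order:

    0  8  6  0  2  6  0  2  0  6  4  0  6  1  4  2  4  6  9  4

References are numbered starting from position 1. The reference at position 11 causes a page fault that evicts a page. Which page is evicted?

pos 1: 0 -> fault, frames (0)
pos 2: 8 -> fault, frames (0 8)
pos 3: 6 -> fault, frames (0 8 6)
pos 4: 0 -> hit
pos 5: 2 -> fault, frames (0 8 6 2)
pos 6: 6 -> hit
pos 7: 0 -> hit
pos 8: 2 -> hit
pos 9: 0 -> hit
pos 10: 6 -> hit
pos 11: 4 -> fault, evict 8, frames (0 6 2 4)
At position 11, page 8 is evicted.

8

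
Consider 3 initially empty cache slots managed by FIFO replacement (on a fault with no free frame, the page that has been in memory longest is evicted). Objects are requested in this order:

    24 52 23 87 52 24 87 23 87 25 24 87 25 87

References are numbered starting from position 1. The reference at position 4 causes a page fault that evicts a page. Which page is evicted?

24

pos 1: 24 → miss, frames {24}
pos 2: 52 → miss, frames {24,52}
pos 3: 23 → miss, frames {24,52,23}
pos 4: 87 → miss, evict 24, frames {52,23,87}
At position 4, page 24 is evicted.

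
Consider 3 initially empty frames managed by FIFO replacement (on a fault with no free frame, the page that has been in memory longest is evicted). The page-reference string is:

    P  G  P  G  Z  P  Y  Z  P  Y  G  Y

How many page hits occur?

P -> fault, frames (P)
G -> fault, frames (P G)
P -> hit
G -> hit
Z -> fault, frames (P G Z)
P -> hit
Y -> fault, evict P, frames (G Z Y)
Z -> hit
P -> fault, evict G, frames (Z Y P)
Y -> hit
G -> fault, evict Z, frames (Y P G)
Y -> hit
Hits: 6.

6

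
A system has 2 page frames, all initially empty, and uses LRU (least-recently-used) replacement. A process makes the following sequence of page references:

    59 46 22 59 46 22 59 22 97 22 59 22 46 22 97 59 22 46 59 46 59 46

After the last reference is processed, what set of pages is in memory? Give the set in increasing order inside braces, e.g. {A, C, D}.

59 -> miss, frames {59}
46 -> miss, frames {59,46}
22 -> miss, evict 59, frames {46,22}
59 -> miss, evict 46, frames {22,59}
46 -> miss, evict 22, frames {59,46}
22 -> miss, evict 59, frames {46,22}
59 -> miss, evict 46, frames {22,59}
22 -> hit
97 -> miss, evict 59, frames {22,97}
22 -> hit
59 -> miss, evict 97, frames {22,59}
22 -> hit
46 -> miss, evict 59, frames {22,46}
22 -> hit
97 -> miss, evict 46, frames {22,97}
59 -> miss, evict 22, frames {97,59}
22 -> miss, evict 97, frames {59,22}
46 -> miss, evict 59, frames {22,46}
59 -> miss, evict 22, frames {46,59}
46 -> hit
59 -> hit
46 -> hit

{46, 59}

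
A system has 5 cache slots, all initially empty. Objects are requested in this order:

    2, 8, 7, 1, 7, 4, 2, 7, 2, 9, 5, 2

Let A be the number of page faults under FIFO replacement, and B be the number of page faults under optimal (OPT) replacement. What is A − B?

1

Under FIFO: F F F F . F . . . F F F → 8 faults.
Under OPT: F F F F . F . . . F F . → 7 faults.
A − B = 8 − 7 = 1.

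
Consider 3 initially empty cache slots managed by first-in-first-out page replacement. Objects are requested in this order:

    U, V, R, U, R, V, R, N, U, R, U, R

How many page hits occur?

U: fault, frames (U)
V: fault, frames (U V)
R: fault, frames (U V R)
U: hit
R: hit
V: hit
R: hit
N: fault, evict U, frames (V R N)
U: fault, evict V, frames (R N U)
R: hit
U: hit
R: hit
Hits: 7.

7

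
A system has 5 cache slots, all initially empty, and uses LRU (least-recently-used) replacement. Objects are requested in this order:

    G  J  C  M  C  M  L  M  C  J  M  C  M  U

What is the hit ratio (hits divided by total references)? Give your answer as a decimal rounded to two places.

G -> fault, frames (G)
J -> fault, frames (G J)
C -> fault, frames (G J C)
M -> fault, frames (G J C M)
C -> hit
M -> hit
L -> fault, frames (G J C M L)
M -> hit
C -> hit
J -> hit
M -> hit
C -> hit
M -> hit
U -> fault, evict G, frames (L J C M U)
Hits: 8 of 14 references → 8/14 = 0.5714.

0.57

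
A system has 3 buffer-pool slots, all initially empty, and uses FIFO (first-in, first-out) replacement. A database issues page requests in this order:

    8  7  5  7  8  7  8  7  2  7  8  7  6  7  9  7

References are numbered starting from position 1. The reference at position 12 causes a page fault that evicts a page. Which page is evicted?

pos 1: 8 -> fault, frames (8)
pos 2: 7 -> fault, frames (8 7)
pos 3: 5 -> fault, frames (8 7 5)
pos 4: 7 -> hit
pos 5: 8 -> hit
pos 6: 7 -> hit
pos 7: 8 -> hit
pos 8: 7 -> hit
pos 9: 2 -> fault, evict 8, frames (7 5 2)
pos 10: 7 -> hit
pos 11: 8 -> fault, evict 7, frames (5 2 8)
pos 12: 7 -> fault, evict 5, frames (2 8 7)
At position 12, page 5 is evicted.

5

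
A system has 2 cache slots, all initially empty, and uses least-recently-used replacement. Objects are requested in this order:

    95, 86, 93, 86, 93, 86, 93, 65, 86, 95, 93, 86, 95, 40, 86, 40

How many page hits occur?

5

95: miss, frames (95)
86: miss, frames (95 86)
93: miss, evict 95, frames (86 93)
86: hit
93: hit
86: hit
93: hit
65: miss, evict 86, frames (93 65)
86: miss, evict 93, frames (65 86)
95: miss, evict 65, frames (86 95)
93: miss, evict 86, frames (95 93)
86: miss, evict 95, frames (93 86)
95: miss, evict 93, frames (86 95)
40: miss, evict 86, frames (95 40)
86: miss, evict 95, frames (40 86)
40: hit
Hits: 5.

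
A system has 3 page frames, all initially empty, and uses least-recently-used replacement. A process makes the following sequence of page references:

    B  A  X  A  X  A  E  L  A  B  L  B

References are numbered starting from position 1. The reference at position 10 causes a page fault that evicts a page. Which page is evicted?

E

pos 1: B -> fault, frames (B)
pos 2: A -> fault, frames (B A)
pos 3: X -> fault, frames (B A X)
pos 4: A -> hit
pos 5: X -> hit
pos 6: A -> hit
pos 7: E -> fault, evict B, frames (X A E)
pos 8: L -> fault, evict X, frames (A E L)
pos 9: A -> hit
pos 10: B -> fault, evict E, frames (L A B)
At position 10, page E is evicted.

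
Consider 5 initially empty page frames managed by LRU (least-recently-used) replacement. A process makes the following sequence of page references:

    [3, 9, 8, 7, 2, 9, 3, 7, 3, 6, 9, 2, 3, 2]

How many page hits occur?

8

3 → miss, frames {3}
9 → miss, frames {3,9}
8 → miss, frames {3,9,8}
7 → miss, frames {3,9,8,7}
2 → miss, frames {3,9,8,7,2}
9 → hit
3 → hit
7 → hit
3 → hit
6 → miss, evict 8, frames {2,9,7,3,6}
9 → hit
2 → hit
3 → hit
2 → hit
Hits: 8.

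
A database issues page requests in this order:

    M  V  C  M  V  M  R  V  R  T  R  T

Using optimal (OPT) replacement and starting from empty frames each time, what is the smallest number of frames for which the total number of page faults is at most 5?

3

f=1: 12 faults
f=2: 6 faults
f=3: 5 faults
f=4: 5 faults
f=5: 5 faults
Smallest f with faults ≤ 5 is 3.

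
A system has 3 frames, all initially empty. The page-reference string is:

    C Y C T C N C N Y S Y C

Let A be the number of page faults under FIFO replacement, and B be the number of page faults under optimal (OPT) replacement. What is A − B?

Under FIFO: F F . F . F F . F F . . → 7 faults.
Under OPT: F F . F . F . . . F . . → 5 faults.
A − B = 7 − 5 = 2.

2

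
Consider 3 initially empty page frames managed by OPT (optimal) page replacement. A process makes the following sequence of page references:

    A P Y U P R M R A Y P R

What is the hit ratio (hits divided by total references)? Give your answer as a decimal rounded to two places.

A: fault, frames {A}
P: fault, frames {A,P}
Y: fault, frames {A,P,Y}
U: fault, evict Y, frames {A,P,U}
P: hit
R: fault, evict U, frames {A,P,R}
M: fault, evict P, frames {A,R,M}
R: hit
A: hit
Y: fault, evict M, frames {A,R,Y}
P: fault, evict Y, frames {A,R,P}
R: hit
Hits: 4 of 12 references → 4/12 = 0.3333.

0.33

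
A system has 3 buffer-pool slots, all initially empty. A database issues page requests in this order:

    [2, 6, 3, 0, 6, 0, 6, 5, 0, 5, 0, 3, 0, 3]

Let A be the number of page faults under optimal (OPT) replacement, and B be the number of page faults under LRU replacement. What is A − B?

Under OPT: F F F F . . . F . . . . . . → 5 faults.
Under LRU: F F F F . . . F . . . F . . → 6 faults.
A − B = 5 − 6 = -1.

-1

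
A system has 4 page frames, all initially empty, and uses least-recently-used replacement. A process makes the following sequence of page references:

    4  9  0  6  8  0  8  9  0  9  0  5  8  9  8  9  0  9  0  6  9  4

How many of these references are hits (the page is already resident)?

14

4 → fault, frames {4}
9 → fault, frames {4,9}
0 → fault, frames {4,9,0}
6 → fault, frames {4,9,0,6}
8 → fault, evict 4, frames {9,0,6,8}
0 → hit
8 → hit
9 → hit
0 → hit
9 → hit
0 → hit
5 → fault, evict 6, frames {8,9,0,5}
8 → hit
9 → hit
8 → hit
9 → hit
0 → hit
9 → hit
0 → hit
6 → fault, evict 5, frames {8,9,0,6}
9 → hit
4 → fault, evict 8, frames {0,6,9,4}
Hits: 14.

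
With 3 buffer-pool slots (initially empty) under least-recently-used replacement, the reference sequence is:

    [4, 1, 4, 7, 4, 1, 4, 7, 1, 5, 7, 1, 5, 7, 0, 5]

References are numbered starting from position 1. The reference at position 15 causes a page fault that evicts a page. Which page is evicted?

pos 1: 4 → miss, frames {4}
pos 2: 1 → miss, frames {4,1}
pos 3: 4 → hit
pos 4: 7 → miss, frames {1,4,7}
pos 5: 4 → hit
pos 6: 1 → hit
pos 7: 4 → hit
pos 8: 7 → hit
pos 9: 1 → hit
pos 10: 5 → miss, evict 4, frames {7,1,5}
pos 11: 7 → hit
pos 12: 1 → hit
pos 13: 5 → hit
pos 14: 7 → hit
pos 15: 0 → miss, evict 1, frames {5,7,0}
At position 15, page 1 is evicted.

1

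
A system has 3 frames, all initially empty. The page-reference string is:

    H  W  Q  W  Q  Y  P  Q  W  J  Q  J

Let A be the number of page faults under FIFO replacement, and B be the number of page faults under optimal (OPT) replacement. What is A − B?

Under FIFO: F F F . . F F . F F F . → 8 faults.
Under OPT: F F F . . F F . . F . . → 6 faults.
A − B = 8 − 6 = 2.

2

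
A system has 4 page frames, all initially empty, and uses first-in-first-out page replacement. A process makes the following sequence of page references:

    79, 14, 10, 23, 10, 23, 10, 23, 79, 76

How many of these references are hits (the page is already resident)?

5

79 → fault, frames (79)
14 → fault, frames (79 14)
10 → fault, frames (79 14 10)
23 → fault, frames (79 14 10 23)
10 → hit
23 → hit
10 → hit
23 → hit
79 → hit
76 → fault, evict 79, frames (14 10 23 76)
Hits: 5.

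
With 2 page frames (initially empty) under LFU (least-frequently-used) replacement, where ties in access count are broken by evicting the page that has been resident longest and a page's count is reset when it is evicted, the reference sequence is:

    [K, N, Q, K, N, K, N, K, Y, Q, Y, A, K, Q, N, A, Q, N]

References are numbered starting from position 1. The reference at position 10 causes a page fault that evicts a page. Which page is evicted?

Y

pos 1: K: miss, frames {K}
pos 2: N: miss, frames {K,N}
pos 3: Q: miss, evict K, frames {N,Q}
pos 4: K: miss, evict N, frames {Q,K}
pos 5: N: miss, evict Q, frames {K,N}
pos 6: K: hit
pos 7: N: hit
pos 8: K: hit
pos 9: Y: miss, evict N, frames {K,Y}
pos 10: Q: miss, evict Y, frames {K,Q}
At position 10, page Y is evicted.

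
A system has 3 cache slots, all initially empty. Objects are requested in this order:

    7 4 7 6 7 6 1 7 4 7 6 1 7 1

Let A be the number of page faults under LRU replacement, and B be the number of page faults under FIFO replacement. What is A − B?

-2

Under LRU: F F . F . . F . F . F F . . → 7 faults.
Under FIFO: F F . F . . F F F . F F F . → 9 faults.
A − B = 7 − 9 = -2.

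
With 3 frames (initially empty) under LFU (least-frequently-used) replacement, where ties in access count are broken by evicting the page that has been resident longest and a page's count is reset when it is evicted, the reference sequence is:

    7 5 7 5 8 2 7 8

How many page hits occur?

7 → miss, frames {7}
5 → miss, frames {7,5}
7 → hit
5 → hit
8 → miss, frames {7,5,8}
2 → miss, evict 8, frames {7,5,2}
7 → hit
8 → miss, evict 2, frames {7,5,8}
Hits: 3.

3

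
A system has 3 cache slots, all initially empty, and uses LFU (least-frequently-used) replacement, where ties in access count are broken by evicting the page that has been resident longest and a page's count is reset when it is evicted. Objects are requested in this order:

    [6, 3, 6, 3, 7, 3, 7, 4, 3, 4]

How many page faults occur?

4

6 -> fault, frames (6)
3 -> fault, frames (6 3)
6 -> hit
3 -> hit
7 -> fault, frames (6 3 7)
3 -> hit
7 -> hit
4 -> fault, evict 6, frames (3 7 4)
3 -> hit
4 -> hit
Page faults: 4.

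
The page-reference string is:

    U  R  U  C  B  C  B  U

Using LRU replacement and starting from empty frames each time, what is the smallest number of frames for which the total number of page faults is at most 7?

f=1: 8 faults
f=2: 5 faults
f=3: 4 faults
f=4: 4 faults
Smallest f with faults ≤ 7 is 2.

2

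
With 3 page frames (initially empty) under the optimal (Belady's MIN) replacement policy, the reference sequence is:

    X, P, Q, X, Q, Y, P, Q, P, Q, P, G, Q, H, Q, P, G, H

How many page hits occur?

X -> fault, frames {X}
P -> fault, frames {X,P}
Q -> fault, frames {X,P,Q}
X -> hit
Q -> hit
Y -> fault, evict X, frames {P,Q,Y}
P -> hit
Q -> hit
P -> hit
Q -> hit
P -> hit
G -> fault, evict Y, frames {P,Q,G}
Q -> hit
H -> fault, evict G, frames {P,Q,H}
Q -> hit
P -> hit
G -> fault, evict Q, frames {P,H,G}
H -> hit
Hits: 11.

11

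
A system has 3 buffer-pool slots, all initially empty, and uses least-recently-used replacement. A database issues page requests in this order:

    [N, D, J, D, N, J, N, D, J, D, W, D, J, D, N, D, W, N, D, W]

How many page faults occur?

6

N → fault, frames {N}
D → fault, frames {N,D}
J → fault, frames {N,D,J}
D → hit
N → hit
J → hit
N → hit
D → hit
J → hit
D → hit
W → fault, evict N, frames {J,D,W}
D → hit
J → hit
D → hit
N → fault, evict W, frames {J,D,N}
D → hit
W → fault, evict J, frames {N,D,W}
N → hit
D → hit
W → hit
Page faults: 6.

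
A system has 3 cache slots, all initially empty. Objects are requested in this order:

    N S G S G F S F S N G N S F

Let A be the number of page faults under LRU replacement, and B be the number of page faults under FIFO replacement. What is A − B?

1

Under LRU: F F F . . F . . . F F . . F → 7 faults.
Under FIFO: F F F . . F . . . F . . F . → 6 faults.
A − B = 7 − 6 = 1.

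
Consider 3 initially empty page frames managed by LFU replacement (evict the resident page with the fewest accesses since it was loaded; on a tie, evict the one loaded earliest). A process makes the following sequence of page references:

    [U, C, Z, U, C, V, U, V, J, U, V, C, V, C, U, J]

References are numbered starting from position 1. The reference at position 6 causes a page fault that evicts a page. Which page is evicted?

pos 1: U -> miss, frames {U}
pos 2: C -> miss, frames {U,C}
pos 3: Z -> miss, frames {U,C,Z}
pos 4: U -> hit
pos 5: C -> hit
pos 6: V -> miss, evict Z, frames {U,C,V}
At position 6, page Z is evicted.

Z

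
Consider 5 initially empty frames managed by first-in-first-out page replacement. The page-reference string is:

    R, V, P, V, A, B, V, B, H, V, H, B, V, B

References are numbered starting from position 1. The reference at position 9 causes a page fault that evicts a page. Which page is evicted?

R

pos 1: R -> miss, frames {R}
pos 2: V -> miss, frames {R,V}
pos 3: P -> miss, frames {R,V,P}
pos 4: V -> hit
pos 5: A -> miss, frames {R,V,P,A}
pos 6: B -> miss, frames {R,V,P,A,B}
pos 7: V -> hit
pos 8: B -> hit
pos 9: H -> miss, evict R, frames {V,P,A,B,H}
At position 9, page R is evicted.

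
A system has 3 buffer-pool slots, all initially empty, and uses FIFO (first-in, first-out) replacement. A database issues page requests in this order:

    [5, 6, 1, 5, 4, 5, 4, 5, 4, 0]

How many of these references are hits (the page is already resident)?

5: fault, frames [5]
6: fault, frames [5, 6]
1: fault, frames [5, 6, 1]
5: hit
4: fault, evict 5, frames [6, 1, 4]
5: fault, evict 6, frames [1, 4, 5]
4: hit
5: hit
4: hit
0: fault, evict 1, frames [4, 5, 0]
Hits: 4.

4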